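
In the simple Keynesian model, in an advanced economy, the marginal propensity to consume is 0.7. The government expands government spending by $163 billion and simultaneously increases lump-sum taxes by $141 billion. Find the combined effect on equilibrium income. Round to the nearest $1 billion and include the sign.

Expenditure multiplier = 1/(1 − MPC) = 1/(1 − 0.7) = 1/0.3 ≈ 3.333.
ΔG contributes k·ΔG = (+$163 billion) / 0.3 ≈ +$543.3 billion.
ΔT of +$141 billion changes first-round spending by −c·ΔT = −$98.7 billion, contributing k·(−c·ΔT) = (−$98.7 billion) / 0.3 = −$329 billion.
Net ΔY = k(ΔG − c·ΔT) = (+$64.3 billion) / 0.3 ≈ +$214 billion.

+$214 billion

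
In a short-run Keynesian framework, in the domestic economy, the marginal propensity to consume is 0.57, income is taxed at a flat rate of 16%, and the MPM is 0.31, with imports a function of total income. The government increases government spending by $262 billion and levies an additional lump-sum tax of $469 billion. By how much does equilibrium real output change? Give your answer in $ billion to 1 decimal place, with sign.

−$6.4 billion

Expenditure multiplier = 1/(1 − c(1−t) + m) = 1/(1 − 0.57×0.84 + 0.31) = 1/0.8312 ≈ 1.203.
ΔG contributes k·ΔG = (+$262 billion) / 0.8312 ≈ +$315.2 billion.
ΔT of +$469 billion changes first-round spending by −c·ΔT = −$267.33 billion, contributing k·(−c·ΔT) = (−$267.33 billion) / 0.8312 ≈ −$321.6 billion.
Net ΔY = k(ΔG − c·ΔT) = (−$5.33 billion) / 0.8312 ≈ −$6.4 billion.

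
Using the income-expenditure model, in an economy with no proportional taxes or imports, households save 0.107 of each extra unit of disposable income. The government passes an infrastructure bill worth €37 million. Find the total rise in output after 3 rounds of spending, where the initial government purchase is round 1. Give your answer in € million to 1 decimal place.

€99.5 million

MPC = 1 − MPS = 1 − 0.107 = 0.893.
Round 1 adds ΔG = €37 million; each later round is MPC = 0.893 times the previous.
After 3 rounds: 37 + 33.041 + 29.505613 = ΔG·(1 − c^3)/(1 − c) = 37 × (1 − 0.712121957)/0.107 ≈ €99.5 million.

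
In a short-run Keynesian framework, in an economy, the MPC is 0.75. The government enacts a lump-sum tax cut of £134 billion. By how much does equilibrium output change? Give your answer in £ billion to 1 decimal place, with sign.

+£402.0 billion

A lump-sum tax change of −£134 billion shifts disposable income by +£134 billion; first-round consumption changes by −c × ΔT = −0.75 × (−£134 billion) = +£100.5 billion.
Expenditure multiplier = 1/(1 − MPC) = 1/(1 − 0.75) = 1/0.25 = 4.
The tax multiplier is −c × k = −3, so ΔY = k × (−c·ΔT) = (+£100.5 billion) / 0.25 = +£402 billion.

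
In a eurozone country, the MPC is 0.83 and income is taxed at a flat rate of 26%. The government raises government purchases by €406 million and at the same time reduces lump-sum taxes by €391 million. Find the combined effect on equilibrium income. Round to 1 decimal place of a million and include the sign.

+€1,893.5 million

Expenditure multiplier = 1/(1 − c(1−t)) = 1/(1 − 0.83×0.74) = 1/0.3858 ≈ 2.592.
ΔG contributes k·ΔG = (+€406 million) / 0.3858 ≈ +€1,052.4 million.
ΔT of −€391 million changes first-round spending by −c·ΔT = +€324.53 million, contributing k·(−c·ΔT) = (+€324.53 million) / 0.3858 ≈ +€841.2 million.
Net ΔY = k(ΔG − c·ΔT) = (+€730.53 million) / 0.3858 ≈ +€1,893.5 million.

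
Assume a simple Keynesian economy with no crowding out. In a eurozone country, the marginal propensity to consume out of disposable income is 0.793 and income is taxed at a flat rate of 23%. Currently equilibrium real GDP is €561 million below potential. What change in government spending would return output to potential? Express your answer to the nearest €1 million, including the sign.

+€218 million

Spending multiplier = 1/(1 − c(1−t)) = 1/(1 − 0.793×0.77) = 1/0.38939 ≈ 2.568.
Need ΔY = +€561 million, so ΔG = ΔY/k = (+€561 million) × 0.38939 ≈ +€218 million.
The government should increase government spending by €218 million.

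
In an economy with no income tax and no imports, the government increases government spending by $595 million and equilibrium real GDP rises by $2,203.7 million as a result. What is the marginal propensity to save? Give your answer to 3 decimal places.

Implied spending multiplier k = ΔY/ΔG = 2,203.7/595 ≈ 3.7037.
Since k = 1/(1 − MPC), MPC = 1 − 1/k = 1 − ΔG/ΔY = 1 − 595/2,203.7 ≈ 0.730.
MPS = 1 − MPC = 0.270.

0.270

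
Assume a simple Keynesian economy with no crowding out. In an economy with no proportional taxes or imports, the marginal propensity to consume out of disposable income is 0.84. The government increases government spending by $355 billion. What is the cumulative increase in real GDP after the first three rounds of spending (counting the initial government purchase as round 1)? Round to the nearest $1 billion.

Round 1 adds ΔG = $355 billion; each later round is MPC = 0.84 times the previous.
After 3 rounds: 355 + 298.2 + 250.488 = ΔG·(1 − c^3)/(1 − c) = 355 × (1 − 0.592704)/0.16 ≈ $904 billion.

$904 billion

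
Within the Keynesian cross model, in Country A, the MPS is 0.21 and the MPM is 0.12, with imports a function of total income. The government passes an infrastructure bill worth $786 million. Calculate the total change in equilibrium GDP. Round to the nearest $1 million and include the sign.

+$2,382 million

MPC = 1 − MPS = 1 − 0.21 = 0.79.
Expenditure multiplier = 1/(1 − c + m) = 1/(1 − 0.79 + 0.12) = 1/0.33 ≈ 3.03.
ΔY = k × ΔG = (+$786 million) / 0.33 ≈ +$2,382 million.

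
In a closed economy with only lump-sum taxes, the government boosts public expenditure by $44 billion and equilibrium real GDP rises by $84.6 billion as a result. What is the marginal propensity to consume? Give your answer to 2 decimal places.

0.48

Implied spending multiplier k = ΔY/ΔG = 84.6/44 ≈ 1.9227.
Since k = 1/(1 − MPC), MPC = 1 − 1/k = 1 − ΔG/ΔY = 1 − 44/84.6 ≈ 0.48.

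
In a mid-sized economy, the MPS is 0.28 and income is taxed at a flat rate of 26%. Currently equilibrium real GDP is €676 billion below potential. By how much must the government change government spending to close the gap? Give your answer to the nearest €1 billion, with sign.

+€316 billion

MPC = 1 − MPS = 1 − 0.28 = 0.72.
Spending multiplier = 1/(1 − c(1−t)) = 1/(1 − 0.72×0.74) = 1/0.4672 ≈ 2.14.
Need ΔY = +€676 billion, so ΔG = ΔY/k = (+€676 billion) × 0.4672 ≈ +€316 billion.
The government should increase government spending by €316 billion.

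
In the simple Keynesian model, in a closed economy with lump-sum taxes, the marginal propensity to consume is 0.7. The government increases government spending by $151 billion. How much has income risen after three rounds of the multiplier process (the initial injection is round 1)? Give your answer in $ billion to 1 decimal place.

$330.7 billion

Round 1 adds ΔG = $151 billion; each later round is MPC = 0.7 times the previous.
After 3 rounds: 151 + 105.7 + 73.99 = ΔG·(1 − c^3)/(1 − c) = 151 × (1 − 0.343)/0.3 ≈ $330.7 billion.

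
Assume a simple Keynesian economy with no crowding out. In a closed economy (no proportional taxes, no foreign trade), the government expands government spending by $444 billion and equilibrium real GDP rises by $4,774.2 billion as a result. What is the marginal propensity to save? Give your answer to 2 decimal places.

Implied spending multiplier k = ΔY/ΔG = 4,774.2/444 ≈ 10.7527.
Since k = 1/(1 − MPC), MPC = 1 − 1/k = 1 − ΔG/ΔY = 1 − 444/4,774.2 ≈ 0.91.
MPS = 1 − MPC = 0.09.

0.09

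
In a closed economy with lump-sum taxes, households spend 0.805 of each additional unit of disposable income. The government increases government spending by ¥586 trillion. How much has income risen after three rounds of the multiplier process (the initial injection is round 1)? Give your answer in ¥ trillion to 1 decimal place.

Round 1 adds ΔG = ¥586 trillion; each later round is MPC = 0.805 times the previous.
After 3 rounds: 586 + 471.73 + 379.74265 = ΔG·(1 − c^3)/(1 − c) = 586 × (1 − 0.521660125)/0.195 ≈ ¥1,437.5 trillion.

¥1,437.5 trillion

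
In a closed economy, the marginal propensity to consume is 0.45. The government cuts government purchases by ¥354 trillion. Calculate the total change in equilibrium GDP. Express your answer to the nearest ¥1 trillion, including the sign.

Expenditure multiplier = 1/(1 − MPC) = 1/(1 − 0.45) = 1/0.55 ≈ 1.818.
ΔY = k × ΔG = (−¥354 trillion) / 0.55 ≈ −¥644 trillion.

−¥644 trillion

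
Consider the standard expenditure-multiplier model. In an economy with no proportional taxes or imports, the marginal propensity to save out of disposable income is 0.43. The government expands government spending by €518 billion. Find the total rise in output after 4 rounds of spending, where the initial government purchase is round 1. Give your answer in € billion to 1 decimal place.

MPC = 1 − MPS = 1 − 0.43 = 0.57.
Round 1 adds ΔG = €518 billion; each later round is MPC = 0.57 times the previous.
After 4 rounds: 518 + 295.26 + 168.2982 + 95.929974 = ΔG·(1 − c^4)/(1 − c) = 518 × (1 − 0.10556001)/0.43 ≈ €1,077.5 billion.

€1,077.5 billion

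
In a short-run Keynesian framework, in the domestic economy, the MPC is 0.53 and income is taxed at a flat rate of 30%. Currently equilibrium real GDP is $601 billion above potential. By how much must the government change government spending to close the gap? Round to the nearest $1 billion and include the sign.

−$378 billion

Spending multiplier = 1/(1 − c(1−t)) = 1/(1 − 0.53×0.7) = 1/0.629 ≈ 1.59.
Need ΔY = −$601 billion, so ΔG = ΔY/k = (−$601 billion) × 0.629 ≈ −$378 billion.
The government should cut government spending by $378 billion.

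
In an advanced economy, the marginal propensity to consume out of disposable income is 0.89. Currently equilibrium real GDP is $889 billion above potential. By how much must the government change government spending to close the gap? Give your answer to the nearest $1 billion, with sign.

−$98 billion

Spending multiplier = 1/(1 − MPC) = 1/(1 − 0.89) = 1/0.11 ≈ 9.091.
Need ΔY = −$889 billion, so ΔG = ΔY/k = (−$889 billion) × 0.11 ≈ −$98 billion.
The government should cut government spending by $98 billion.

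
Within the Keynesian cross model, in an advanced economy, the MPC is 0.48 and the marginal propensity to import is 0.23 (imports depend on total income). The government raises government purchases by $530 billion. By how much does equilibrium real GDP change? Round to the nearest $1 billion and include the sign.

Government-spending multiplier = 1/(1 − c + m) = 1/(1 − 0.48 + 0.23) = 1/0.75 ≈ 1.333.
ΔY = k × ΔG = (+$530 billion) / 0.75 ≈ +$707 billion.

+$707 billion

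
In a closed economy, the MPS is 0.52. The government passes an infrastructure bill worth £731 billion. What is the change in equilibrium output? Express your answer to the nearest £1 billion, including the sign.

+£1,406 billion

MPC = 1 − MPS = 1 − 0.52 = 0.48.
Government-spending multiplier = 1/(1 − MPC) = 1/(1 − 0.48) = 1/0.52 ≈ 1.923.
ΔY = k × ΔG = (+£731 billion) / 0.52 ≈ +£1,406 billion.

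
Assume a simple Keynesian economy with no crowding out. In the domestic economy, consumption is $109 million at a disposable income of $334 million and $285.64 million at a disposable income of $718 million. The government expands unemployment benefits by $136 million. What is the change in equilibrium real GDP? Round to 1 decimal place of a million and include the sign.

+$115.9 million

MPC = ΔC/ΔYd = (285.64 − 109)/(718 − 334) = 176.64/384 = 0.46.
The transfer change shifts disposable income by +$136 million, so first-round consumption changes by c·ΔTR = 0.46 × (+$136 million) = +$62.56 million.
Expenditure multiplier = 1/(1 − MPC) = 1/(1 − 0.46) = 1/0.54 ≈ 1.852.
The transfer multiplier is c × k ≈ 0.852, so ΔY = k × (c·ΔTR) = (+$62.56 million) / 0.54 ≈ +$115.9 million.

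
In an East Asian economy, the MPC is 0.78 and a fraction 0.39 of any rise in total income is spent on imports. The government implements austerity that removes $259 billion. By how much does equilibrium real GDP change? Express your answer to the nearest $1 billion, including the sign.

−$425 billion

Government-spending multiplier = 1/(1 − c + m) = 1/(1 − 0.78 + 0.39) = 1/0.61 ≈ 1.639.
ΔY = k × ΔG = (−$259 billion) / 0.61 ≈ −$425 billion.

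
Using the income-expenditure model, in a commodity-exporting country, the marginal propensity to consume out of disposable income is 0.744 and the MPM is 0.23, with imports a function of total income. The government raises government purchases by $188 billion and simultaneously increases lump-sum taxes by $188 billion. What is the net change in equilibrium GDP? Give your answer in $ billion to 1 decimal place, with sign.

+$99.0 billion

Expenditure multiplier = 1/(1 − c + m) = 1/(1 − 0.744 + 0.23) = 1/0.486 ≈ 2.058.
ΔG contributes k·ΔG = (+$188 billion) / 0.486 ≈ +$386.8 billion.
ΔT of +$188 billion changes first-round spending by −c·ΔT = −$139.872 billion, contributing k·(−c·ΔT) = (−$139.872 billion) / 0.486 ≈ −$287.8 billion.
Net ΔY = k(ΔG − c·ΔT) = (+$48.128 billion) / 0.486 ≈ +$99 billion.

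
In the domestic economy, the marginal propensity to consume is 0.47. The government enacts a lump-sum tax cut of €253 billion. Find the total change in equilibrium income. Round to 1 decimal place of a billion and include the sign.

A lump-sum tax change of −€253 billion shifts disposable income by +€253 billion; first-round consumption changes by −c × ΔT = −0.47 × (−€253 billion) = +€118.91 billion.
Expenditure multiplier = 1/(1 − MPC) = 1/(1 − 0.47) = 1/0.53 ≈ 1.887.
The tax multiplier is −c × k ≈ −0.887, so ΔY = k × (−c·ΔT) = (+€118.91 billion) / 0.53 ≈ +€224.4 billion.

+€224.4 billion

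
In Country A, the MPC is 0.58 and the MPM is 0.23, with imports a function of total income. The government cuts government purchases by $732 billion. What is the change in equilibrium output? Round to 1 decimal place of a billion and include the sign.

Spending multiplier = 1/(1 − c + m) = 1/(1 − 0.58 + 0.23) = 1/0.65 ≈ 1.538.
ΔY = k × ΔG = (−$732 billion) / 0.65 ≈ −$1,126.2 billion.

−$1,126.2 billion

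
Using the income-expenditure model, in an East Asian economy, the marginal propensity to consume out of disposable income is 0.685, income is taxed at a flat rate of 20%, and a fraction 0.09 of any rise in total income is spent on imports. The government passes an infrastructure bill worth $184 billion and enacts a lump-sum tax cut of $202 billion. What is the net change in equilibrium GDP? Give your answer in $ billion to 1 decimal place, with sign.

+$594.8 billion

Expenditure multiplier = 1/(1 − c(1−t) + m) = 1/(1 − 0.685×0.8 + 0.09) = 1/0.542 ≈ 1.845.
ΔG contributes k·ΔG = (+$184 billion) / 0.542 ≈ +$339.5 billion.
ΔT of −$202 billion changes first-round spending by −c·ΔT = +$138.37 billion, contributing k·(−c·ΔT) = (+$138.37 billion) / 0.542 ≈ +$255.3 billion.
Net ΔY = k(ΔG − c·ΔT) = (+$322.37 billion) / 0.542 ≈ +$594.8 billion.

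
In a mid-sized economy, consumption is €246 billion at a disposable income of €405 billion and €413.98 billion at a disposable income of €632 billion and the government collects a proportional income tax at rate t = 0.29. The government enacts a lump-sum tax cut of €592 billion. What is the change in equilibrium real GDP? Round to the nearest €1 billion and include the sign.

MPC = ΔC/ΔYd = (413.98 − 246)/(632 − 405) = 167.98/227 = 0.74.
A lump-sum tax change of −€592 billion shifts disposable income by +€592 billion; first-round consumption changes by −c × ΔT = −0.74 × (−€592 billion) = +€438.08 billion.
Expenditure multiplier = 1/(1 − c(1−t)) = 1/(1 − 0.74×0.71) = 1/0.4746 ≈ 2.107.
The tax multiplier is −c × k ≈ −1.559, so ΔY = k × (−c·ΔT) = (+€438.08 billion) / 0.4746 ≈ +€923 billion.

+€923 billion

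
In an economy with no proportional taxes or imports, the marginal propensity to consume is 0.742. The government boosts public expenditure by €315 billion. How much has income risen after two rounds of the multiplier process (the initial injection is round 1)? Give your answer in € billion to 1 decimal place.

Round 1 adds ΔG = €315 billion; each later round is MPC = 0.742 times the previous.
After 2 rounds: 315 + 233.73 = ΔG·(1 − c^2)/(1 − c) = 315 × (1 − 0.550564)/0.258 ≈ €548.7 billion.

€548.7 billion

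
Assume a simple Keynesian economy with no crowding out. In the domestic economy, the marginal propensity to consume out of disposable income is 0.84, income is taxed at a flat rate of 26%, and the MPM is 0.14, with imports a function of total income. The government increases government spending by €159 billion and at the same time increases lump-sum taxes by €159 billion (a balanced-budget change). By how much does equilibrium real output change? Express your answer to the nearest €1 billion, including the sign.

Expenditure multiplier = 1/(1 − c(1−t) + m) = 1/(1 − 0.84×0.74 + 0.14) = 1/0.5184 ≈ 1.929.
ΔG contributes k·ΔG = (+€159 billion) / 0.5184 ≈ +€306.7 billion.
ΔT of +€159 billion changes first-round spending by −c·ΔT = −€133.56 billion, contributing k·(−c·ΔT) = (−€133.56 billion) / 0.5184 ≈ −€257.6 billion.
Net ΔY = k(ΔG − c·ΔT) = (+€25.44 billion) / 0.5184 ≈ +€49 billion.

+€49 billion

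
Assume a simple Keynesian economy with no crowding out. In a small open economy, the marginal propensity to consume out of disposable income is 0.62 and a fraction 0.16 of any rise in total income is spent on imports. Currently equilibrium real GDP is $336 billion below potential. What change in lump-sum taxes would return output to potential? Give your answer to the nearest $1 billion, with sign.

Spending multiplier = 1/(1 − c + m) = 1/(1 − 0.62 + 0.16) = 1/0.54 ≈ 1.852.
Tax multiplier = −c·k = −0.62/0.54 ≈ −1.148. Need ΔY = +$336 billion, so ΔT = ΔY/(−c·k) = −(+$336 billion) × 0.54 / 0.62 ≈ −$293 billion.
The government should cut lump-sum taxes by $293 billion.

−$293 billion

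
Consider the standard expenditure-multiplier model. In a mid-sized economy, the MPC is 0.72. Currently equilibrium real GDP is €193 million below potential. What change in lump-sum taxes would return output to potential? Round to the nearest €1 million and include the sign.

−€75 million

Spending multiplier = 1/(1 − MPC) = 1/(1 − 0.72) = 1/0.28 ≈ 3.571.
Tax multiplier = −c·k = −0.72/0.28 ≈ −2.571. Need ΔY = +€193 million, so ΔT = ΔY/(−c·k) = −(+€193 million) × 0.28 / 0.72 ≈ −€75 million.
The government should cut lump-sum taxes by €75 million.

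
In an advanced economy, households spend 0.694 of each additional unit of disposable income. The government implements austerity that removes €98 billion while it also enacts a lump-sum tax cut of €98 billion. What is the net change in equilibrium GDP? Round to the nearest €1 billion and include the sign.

Expenditure multiplier = 1/(1 − MPC) = 1/(1 − 0.694) = 1/0.306 ≈ 3.268.
ΔG contributes k·ΔG = (−€98 billion) / 0.306 ≈ −€320.3 billion.
ΔT of −€98 billion changes first-round spending by −c·ΔT = +€68.012 billion, contributing k·(−c·ΔT) = (+€68.012 billion) / 0.306 ≈ +€222.3 billion.
With ΔG = ΔT and no other leakages, the balanced-budget multiplier is 1, so ΔY = ΔG = −€98 billion.

−€98 billion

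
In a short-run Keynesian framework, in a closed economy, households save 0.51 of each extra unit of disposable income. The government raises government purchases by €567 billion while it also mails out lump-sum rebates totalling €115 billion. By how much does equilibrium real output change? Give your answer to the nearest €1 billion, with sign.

MPC = 1 − MPS = 1 − 0.51 = 0.49.
Expenditure multiplier = 1/(1 − MPC) = 1/(1 − 0.49) = 1/0.51 ≈ 1.961.
ΔG contributes k·ΔG = (+€567 billion) / 0.51 ≈ +€1,111.8 billion.
ΔT of −€115 billion changes first-round spending by −c·ΔT = +€56.35 billion, contributing k·(−c·ΔT) = (+€56.35 billion) / 0.51 ≈ +€110.5 billion.
Net ΔY = k(ΔG − c·ΔT) = (+€623.35 billion) / 0.51 ≈ +€1,222 billion.

+€1,222 billion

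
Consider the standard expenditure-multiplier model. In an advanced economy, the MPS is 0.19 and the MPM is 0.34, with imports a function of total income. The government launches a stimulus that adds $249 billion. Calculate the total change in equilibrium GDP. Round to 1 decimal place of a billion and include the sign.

MPC = 1 − MPS = 1 − 0.19 = 0.81.
Government-spending multiplier = 1/(1 − c + m) = 1/(1 − 0.81 + 0.34) = 1/0.53 ≈ 1.887.
ΔY = k × ΔG = (+$249 billion) / 0.53 ≈ +$469.8 billion.

+$469.8 billion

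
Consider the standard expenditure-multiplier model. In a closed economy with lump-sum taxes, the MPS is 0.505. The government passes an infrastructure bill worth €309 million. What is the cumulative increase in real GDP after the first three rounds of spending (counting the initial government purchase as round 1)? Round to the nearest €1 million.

€538 million

MPC = 1 − MPS = 1 − 0.505 = 0.495.
Round 1 adds ΔG = €309 million; each later round is MPC = 0.495 times the previous.
After 3 rounds: 309 + 152.955 + 75.712725 = ΔG·(1 − c^3)/(1 − c) = 309 × (1 − 0.121287375)/0.505 ≈ €538 million.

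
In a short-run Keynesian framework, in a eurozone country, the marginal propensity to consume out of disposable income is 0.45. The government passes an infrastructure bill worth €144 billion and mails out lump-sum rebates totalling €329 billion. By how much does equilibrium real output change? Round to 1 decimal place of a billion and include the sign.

+€531.0 billion

Expenditure multiplier = 1/(1 − MPC) = 1/(1 − 0.45) = 1/0.55 ≈ 1.818.
ΔG contributes k·ΔG = (+€144 billion) / 0.55 ≈ +€261.8 billion.
ΔT of −€329 billion changes first-round spending by −c·ΔT = +€148.05 billion, contributing k·(−c·ΔT) = (+€148.05 billion) / 0.55 ≈ +€269.2 billion.
Net ΔY = k(ΔG − c·ΔT) = (+€292.05 billion) / 0.55 = +€531 billion.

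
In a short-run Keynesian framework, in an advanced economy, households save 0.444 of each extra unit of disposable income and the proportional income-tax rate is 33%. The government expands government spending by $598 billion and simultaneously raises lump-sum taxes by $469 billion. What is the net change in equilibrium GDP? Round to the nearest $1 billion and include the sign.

MPC = 1 − MPS = 1 − 0.444 = 0.556.
Expenditure multiplier = 1/(1 − c(1−t)) = 1/(1 − 0.556×0.67) = 1/0.62748 ≈ 1.594.
ΔG contributes k·ΔG = (+$598 billion) / 0.62748 ≈ +$953 billion.
ΔT of +$469 billion changes first-round spending by −c·ΔT = −$260.764 billion, contributing k·(−c·ΔT) = (−$260.764 billion) / 0.62748 ≈ −$415.6 billion.
Net ΔY = k(ΔG − c·ΔT) = (+$337.236 billion) / 0.62748 ≈ +$537 billion.

+$537 billion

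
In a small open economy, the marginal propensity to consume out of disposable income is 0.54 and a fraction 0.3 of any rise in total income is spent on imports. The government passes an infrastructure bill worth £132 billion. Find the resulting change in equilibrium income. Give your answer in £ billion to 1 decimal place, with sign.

+£173.7 billion

Spending multiplier = 1/(1 − c + m) = 1/(1 − 0.54 + 0.3) = 1/0.76 ≈ 1.316.
ΔY = k × ΔG = (+£132 billion) / 0.76 ≈ +£173.7 billion.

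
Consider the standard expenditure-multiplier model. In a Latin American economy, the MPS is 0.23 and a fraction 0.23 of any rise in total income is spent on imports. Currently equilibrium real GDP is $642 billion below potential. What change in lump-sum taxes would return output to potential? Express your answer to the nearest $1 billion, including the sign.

−$384 billion

MPC = 1 − MPS = 1 − 0.23 = 0.77.
Spending multiplier = 1/(1 − c + m) = 1/(1 − 0.77 + 0.23) = 1/0.46 ≈ 2.174.
Tax multiplier = −c·k = −0.77/0.46 ≈ −1.674. Need ΔY = +$642 billion, so ΔT = ΔY/(−c·k) = −(+$642 billion) × 0.46 / 0.77 ≈ −$384 billion.
The government should cut lump-sum taxes by $384 billion.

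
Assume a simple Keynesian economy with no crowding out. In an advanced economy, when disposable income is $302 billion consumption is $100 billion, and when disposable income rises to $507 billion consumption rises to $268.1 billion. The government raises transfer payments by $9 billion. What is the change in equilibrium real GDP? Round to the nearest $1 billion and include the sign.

+$41 billion

MPC = ΔC/ΔYd = (268.1 − 100)/(507 − 302) = 168.1/205 = 0.82.
The transfer change shifts disposable income by +$9 billion, so first-round consumption changes by c·ΔTR = 0.82 × (+$9 billion) = +$7.38 billion.
Expenditure multiplier = 1/(1 − MPC) = 1/(1 − 0.82) = 1/0.18 ≈ 5.556.
The transfer multiplier is c × k ≈ 4.556, so ΔY = k × (c·ΔTR) = (+$7.38 billion) / 0.18 = +$41 billion.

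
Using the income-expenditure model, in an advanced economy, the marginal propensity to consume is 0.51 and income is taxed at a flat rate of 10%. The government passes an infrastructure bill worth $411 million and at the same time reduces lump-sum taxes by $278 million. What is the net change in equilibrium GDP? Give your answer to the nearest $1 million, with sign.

Expenditure multiplier = 1/(1 − c(1−t)) = 1/(1 − 0.51×0.9) = 1/0.541 ≈ 1.848.
ΔG contributes k·ΔG = (+$411 million) / 0.541 ≈ +$759.7 million.
ΔT of −$278 million changes first-round spending by −c·ΔT = +$141.78 million, contributing k·(−c·ΔT) = (+$141.78 million) / 0.541 ≈ +$262.1 million.
Net ΔY = k(ΔG − c·ΔT) = (+$552.78 million) / 0.541 ≈ +$1,022 million.

+$1,022 million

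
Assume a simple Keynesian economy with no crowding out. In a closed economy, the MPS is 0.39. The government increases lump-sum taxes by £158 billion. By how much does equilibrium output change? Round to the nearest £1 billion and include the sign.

MPC = 1 − MPS = 1 − 0.39 = 0.61.
A lump-sum tax change of +£158 billion shifts disposable income by −£158 billion; first-round consumption changes by −c × ΔT = −0.61 × (+£158 billion) = −£96.38 billion.
Expenditure multiplier = 1/(1 − MPC) = 1/(1 − 0.61) = 1/0.39 ≈ 2.564.
The tax multiplier is −c × k ≈ −1.564, so ΔY = k × (−c·ΔT) = (−£96.38 billion) / 0.39 ≈ −£247 billion.

−£247 billion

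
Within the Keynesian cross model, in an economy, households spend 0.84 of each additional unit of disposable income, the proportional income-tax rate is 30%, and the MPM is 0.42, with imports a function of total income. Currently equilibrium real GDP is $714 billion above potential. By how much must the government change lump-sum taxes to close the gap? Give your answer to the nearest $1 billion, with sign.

+$707 billion

Spending multiplier = 1/(1 − c(1−t) + m) = 1/(1 − 0.84×0.7 + 0.42) = 1/0.832 ≈ 1.202.
Tax multiplier = −c·k = −0.84/0.832 ≈ −1.01. Need ΔY = −$714 billion, so ΔT = ΔY/(−c·k) = −(−$714 billion) × 0.832 / 0.84 ≈ +$707 billion.
The government should raise lump-sum taxes by $707 billion.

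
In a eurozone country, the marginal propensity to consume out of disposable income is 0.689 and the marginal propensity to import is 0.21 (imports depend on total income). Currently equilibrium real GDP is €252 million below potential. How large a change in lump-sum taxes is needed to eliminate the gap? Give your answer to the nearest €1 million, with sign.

−€191 million

Spending multiplier = 1/(1 − c + m) = 1/(1 − 0.689 + 0.21) = 1/0.521 ≈ 1.919.
Tax multiplier = −c·k = −0.689/0.521 ≈ −1.322. Need ΔY = +€252 million, so ΔT = ΔY/(−c·k) = −(+€252 million) × 0.521 / 0.689 ≈ −€191 million.
The government should cut lump-sum taxes by €191 million.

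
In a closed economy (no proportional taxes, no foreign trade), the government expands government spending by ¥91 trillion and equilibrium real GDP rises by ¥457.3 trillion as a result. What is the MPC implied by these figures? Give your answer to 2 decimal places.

0.80

Implied spending multiplier k = ΔY/ΔG = 457.3/91 ≈ 5.0253.
Since k = 1/(1 − MPC), MPC = 1 − 1/k = 1 − ΔG/ΔY = 1 − 91/457.3 ≈ 0.80.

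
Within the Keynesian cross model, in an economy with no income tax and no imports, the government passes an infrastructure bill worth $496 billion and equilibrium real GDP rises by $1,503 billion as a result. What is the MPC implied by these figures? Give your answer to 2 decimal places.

0.67

Implied spending multiplier k = ΔY/ΔG = 1,503/496 ≈ 3.0302.
Since k = 1/(1 − MPC), MPC = 1 − 1/k = 1 − ΔG/ΔY = 1 − 496/1,503 ≈ 0.67.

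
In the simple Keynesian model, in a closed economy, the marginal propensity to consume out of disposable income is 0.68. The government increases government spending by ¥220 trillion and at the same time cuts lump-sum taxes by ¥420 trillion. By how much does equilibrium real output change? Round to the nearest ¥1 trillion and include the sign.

+¥1,580 trillion

Expenditure multiplier = 1/(1 − MPC) = 1/(1 − 0.68) = 1/0.32 = 3.125.
ΔG contributes k·ΔG = (+¥220 trillion) / 0.32 = +¥687.5 trillion.
ΔT of −¥420 trillion changes first-round spending by −c·ΔT = +¥285.6 trillion, contributing k·(−c·ΔT) = (+¥285.6 trillion) / 0.32 = +¥892.5 trillion.
Net ΔY = k(ΔG − c·ΔT) = (+¥505.6 trillion) / 0.32 = +¥1,580 trillion.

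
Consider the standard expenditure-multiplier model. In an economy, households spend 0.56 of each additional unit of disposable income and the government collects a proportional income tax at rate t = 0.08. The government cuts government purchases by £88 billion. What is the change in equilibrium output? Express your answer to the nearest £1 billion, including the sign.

Government-spending multiplier = 1/(1 − c(1−t)) = 1/(1 − 0.56×0.92) = 1/0.4848 ≈ 2.063.
ΔY = k × ΔG = (−£88 billion) / 0.4848 ≈ −£182 billion.

−£182 billion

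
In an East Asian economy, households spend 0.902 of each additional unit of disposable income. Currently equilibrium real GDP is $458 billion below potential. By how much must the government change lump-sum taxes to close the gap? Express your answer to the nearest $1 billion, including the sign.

−$50 billion

Spending multiplier = 1/(1 − MPC) = 1/(1 − 0.902) = 1/0.098 ≈ 10.204.
Tax multiplier = −c·k = −0.902/0.098 ≈ −9.204. Need ΔY = +$458 billion, so ΔT = ΔY/(−c·k) = −(+$458 billion) × 0.098 / 0.902 ≈ −$50 billion.
The government should cut lump-sum taxes by $50 billion.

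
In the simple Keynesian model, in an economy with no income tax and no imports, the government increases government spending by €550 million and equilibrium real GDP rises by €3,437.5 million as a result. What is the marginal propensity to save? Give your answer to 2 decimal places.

0.16

Implied spending multiplier k = ΔY/ΔG = 3,437.5/550 = 6.25.
Since k = 1/(1 − MPC), MPC = 1 − 1/k = 1 − ΔG/ΔY = 1 − 550/3,437.5 = 0.84.
MPS = 1 − MPC = 0.16.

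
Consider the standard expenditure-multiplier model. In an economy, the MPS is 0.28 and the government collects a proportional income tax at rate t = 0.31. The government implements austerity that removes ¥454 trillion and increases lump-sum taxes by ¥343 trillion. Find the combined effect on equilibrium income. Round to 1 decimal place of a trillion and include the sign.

−¥1,393.0 trillion

MPC = 1 − MPS = 1 − 0.28 = 0.72.
Expenditure multiplier = 1/(1 − c(1−t)) = 1/(1 − 0.72×0.69) = 1/0.5032 ≈ 1.987.
ΔG contributes k·ΔG = (−¥454 trillion) / 0.5032 ≈ −¥902.2 trillion.
ΔT of +¥343 trillion changes first-round spending by −c·ΔT = −¥246.96 trillion, contributing k·(−c·ΔT) = (−¥246.96 trillion) / 0.5032 ≈ −¥490.8 trillion.
Net ΔY = k(ΔG − c·ΔT) = (−¥700.96 trillion) / 0.5032 ≈ −¥1,393 trillion.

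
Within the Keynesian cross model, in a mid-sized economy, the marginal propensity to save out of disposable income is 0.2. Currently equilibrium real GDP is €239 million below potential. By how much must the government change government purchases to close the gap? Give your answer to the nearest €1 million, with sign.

+€48 million

MPC = 1 − MPS = 1 − 0.2 = 0.8.
Spending multiplier = 1/(1 − MPC) = 1/(1 − 0.8) = 1/0.2 = 5.
Need ΔY = +€239 million, so ΔG = ΔY/k = (+€239 million) × 0.2 ≈ +€48 million.
The government should increase government purchases by €48 million.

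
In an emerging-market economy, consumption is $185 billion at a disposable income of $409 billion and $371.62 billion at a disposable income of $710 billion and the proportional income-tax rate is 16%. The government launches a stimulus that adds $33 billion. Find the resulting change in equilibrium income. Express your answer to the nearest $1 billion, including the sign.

+$69 billion

MPC = ΔC/ΔYd = (371.62 − 185)/(710 − 409) = 186.62/301 = 0.62.
Government-spending multiplier = 1/(1 − c(1−t)) = 1/(1 − 0.62×0.84) = 1/0.4792 ≈ 2.087.
ΔY = k × ΔG = (+$33 billion) / 0.4792 ≈ +$69 billion.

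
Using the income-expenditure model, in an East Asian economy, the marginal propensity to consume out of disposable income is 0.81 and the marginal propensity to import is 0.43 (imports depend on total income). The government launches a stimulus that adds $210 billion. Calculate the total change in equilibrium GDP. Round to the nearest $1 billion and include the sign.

Spending multiplier = 1/(1 − c + m) = 1/(1 − 0.81 + 0.43) = 1/0.62 ≈ 1.613.
ΔY = k × ΔG = (+$210 billion) / 0.62 ≈ +$339 billion.

+$339 billion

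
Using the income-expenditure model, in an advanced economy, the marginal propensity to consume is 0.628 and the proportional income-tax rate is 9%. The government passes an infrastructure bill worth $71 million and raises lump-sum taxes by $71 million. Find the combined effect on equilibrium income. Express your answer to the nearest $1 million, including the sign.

Expenditure multiplier = 1/(1 − c(1−t)) = 1/(1 − 0.628×0.91) = 1/0.42852 ≈ 2.334.
ΔG contributes k·ΔG = (+$71 million) / 0.42852 ≈ +$165.7 million.
ΔT of +$71 million changes first-round spending by −c·ΔT = −$44.588 million, contributing k·(−c·ΔT) = (−$44.588 million) / 0.42852 ≈ −$104.1 million.
Net ΔY = k(ΔG − c·ΔT) = (+$26.412 million) / 0.42852 ≈ +$62 million.

+$62 million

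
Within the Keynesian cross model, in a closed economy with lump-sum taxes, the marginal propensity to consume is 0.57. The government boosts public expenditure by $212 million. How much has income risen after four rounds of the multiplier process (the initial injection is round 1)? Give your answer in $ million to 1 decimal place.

Round 1 adds ΔG = $212 million; each later round is MPC = 0.57 times the previous.
After 4 rounds: 212 + 120.84 + 68.8788 + 39.260916 = ΔG·(1 − c^4)/(1 − c) = 212 × (1 − 0.10556001)/0.43 ≈ $441 million.

$441.0 million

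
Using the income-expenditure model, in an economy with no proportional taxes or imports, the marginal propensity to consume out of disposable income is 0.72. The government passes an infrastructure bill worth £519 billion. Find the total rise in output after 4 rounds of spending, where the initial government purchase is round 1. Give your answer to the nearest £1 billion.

£1,355 billion

Round 1 adds ΔG = £519 billion; each later round is MPC = 0.72 times the previous.
After 4 rounds: 519 + 373.68 + 269.0496 + 193.715712 = ΔG·(1 − c^4)/(1 − c) = 519 × (1 − 0.26873856)/0.28 ≈ £1,355 billion.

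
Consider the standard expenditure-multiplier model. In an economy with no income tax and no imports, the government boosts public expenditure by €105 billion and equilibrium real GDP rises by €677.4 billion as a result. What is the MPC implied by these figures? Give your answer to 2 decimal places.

0.84

Implied spending multiplier k = ΔY/ΔG = 677.4/105 ≈ 6.4514.
Since k = 1/(1 − MPC), MPC = 1 − 1/k = 1 − ΔG/ΔY = 1 − 105/677.4 ≈ 0.84.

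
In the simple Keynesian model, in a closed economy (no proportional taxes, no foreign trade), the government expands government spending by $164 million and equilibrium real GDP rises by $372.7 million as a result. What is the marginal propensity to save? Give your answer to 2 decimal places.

0.44

Implied spending multiplier k = ΔY/ΔG = 372.7/164 ≈ 2.2726.
Since k = 1/(1 − MPC), MPC = 1 − 1/k = 1 − ΔG/ΔY = 1 − 164/372.7 ≈ 0.56.
MPS = 1 − MPC = 0.44.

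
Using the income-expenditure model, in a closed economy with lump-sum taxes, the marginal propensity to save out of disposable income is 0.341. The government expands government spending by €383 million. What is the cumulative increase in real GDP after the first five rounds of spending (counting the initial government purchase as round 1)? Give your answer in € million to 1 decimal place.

€983.6 million

MPC = 1 − MPS = 1 − 0.341 = 0.659.
Round 1 adds ΔG = €383 million; each later round is MPC = 0.659 times the previous.
After 5 rounds: 383 + 252.397 + 166.329623 + 109.611221557 + 72.233795006063 = ΔG·(1 − c^5)/(1 − c) = 383 × (1 − 0.124287391407299)/0.341 ≈ €983.6 million.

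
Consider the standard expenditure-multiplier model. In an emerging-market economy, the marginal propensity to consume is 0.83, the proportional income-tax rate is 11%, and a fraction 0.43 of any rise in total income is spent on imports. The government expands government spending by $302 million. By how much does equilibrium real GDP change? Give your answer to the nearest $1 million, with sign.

Expenditure multiplier = 1/(1 − c(1−t) + m) = 1/(1 − 0.83×0.89 + 0.43) = 1/0.6913 ≈ 1.447.
ΔY = k × ΔG = (+$302 million) / 0.6913 ≈ +$437 million.

+$437 million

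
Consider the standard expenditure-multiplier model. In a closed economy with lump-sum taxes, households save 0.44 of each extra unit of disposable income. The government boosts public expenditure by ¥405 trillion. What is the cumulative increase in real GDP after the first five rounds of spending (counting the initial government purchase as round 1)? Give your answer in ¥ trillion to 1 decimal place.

¥869.8 trillion

MPC = 1 − MPS = 1 − 0.44 = 0.56.
Round 1 adds ΔG = ¥405 trillion; each later round is MPC = 0.56 times the previous.
After 5 rounds: 405 + 226.8 + 127.008 + 71.12448 + 39.8297088 = ΔG·(1 − c^5)/(1 − c) = 405 × (1 − 0.0550731776)/0.44 ≈ ¥869.8 trillion.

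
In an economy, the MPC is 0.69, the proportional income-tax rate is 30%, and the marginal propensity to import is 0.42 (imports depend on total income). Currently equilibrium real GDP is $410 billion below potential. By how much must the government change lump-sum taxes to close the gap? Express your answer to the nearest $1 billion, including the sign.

−$557 billion

Spending multiplier = 1/(1 − c(1−t) + m) = 1/(1 − 0.69×0.7 + 0.42) = 1/0.937 ≈ 1.067.
Tax multiplier = −c·k = −0.69/0.937 ≈ −0.736. Need ΔY = +$410 billion, so ΔT = ΔY/(−c·k) = −(+$410 billion) × 0.937 / 0.69 ≈ −$557 billion.
The government should cut lump-sum taxes by $557 billion.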